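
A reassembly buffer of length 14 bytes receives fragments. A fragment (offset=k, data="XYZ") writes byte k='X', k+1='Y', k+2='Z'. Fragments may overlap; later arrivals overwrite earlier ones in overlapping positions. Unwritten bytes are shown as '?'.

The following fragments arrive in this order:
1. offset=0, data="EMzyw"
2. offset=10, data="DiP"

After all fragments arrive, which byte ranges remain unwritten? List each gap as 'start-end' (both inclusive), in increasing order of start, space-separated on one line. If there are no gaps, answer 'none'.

Answer: 5-9 13-13

Derivation:
Fragment 1: offset=0 len=5
Fragment 2: offset=10 len=3
Gaps: 5-9 13-13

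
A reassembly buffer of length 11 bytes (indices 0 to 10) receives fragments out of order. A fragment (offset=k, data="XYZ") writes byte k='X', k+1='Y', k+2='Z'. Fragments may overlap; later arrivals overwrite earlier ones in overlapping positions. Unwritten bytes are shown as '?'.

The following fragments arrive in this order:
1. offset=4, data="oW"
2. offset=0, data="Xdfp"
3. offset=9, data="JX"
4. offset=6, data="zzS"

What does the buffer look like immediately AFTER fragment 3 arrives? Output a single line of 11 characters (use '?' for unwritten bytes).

Fragment 1: offset=4 data="oW" -> buffer=????oW?????
Fragment 2: offset=0 data="Xdfp" -> buffer=XdfpoW?????
Fragment 3: offset=9 data="JX" -> buffer=XdfpoW???JX

Answer: XdfpoW???JX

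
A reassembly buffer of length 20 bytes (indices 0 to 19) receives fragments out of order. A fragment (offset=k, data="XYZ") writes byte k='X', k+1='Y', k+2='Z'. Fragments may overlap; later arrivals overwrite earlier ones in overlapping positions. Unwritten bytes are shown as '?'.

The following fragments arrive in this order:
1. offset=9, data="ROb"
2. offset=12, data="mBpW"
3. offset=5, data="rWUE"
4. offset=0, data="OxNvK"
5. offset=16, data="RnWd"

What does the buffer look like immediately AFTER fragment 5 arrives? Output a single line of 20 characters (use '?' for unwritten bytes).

Fragment 1: offset=9 data="ROb" -> buffer=?????????ROb????????
Fragment 2: offset=12 data="mBpW" -> buffer=?????????RObmBpW????
Fragment 3: offset=5 data="rWUE" -> buffer=?????rWUERObmBpW????
Fragment 4: offset=0 data="OxNvK" -> buffer=OxNvKrWUERObmBpW????
Fragment 5: offset=16 data="RnWd" -> buffer=OxNvKrWUERObmBpWRnWd

Answer: OxNvKrWUERObmBpWRnWd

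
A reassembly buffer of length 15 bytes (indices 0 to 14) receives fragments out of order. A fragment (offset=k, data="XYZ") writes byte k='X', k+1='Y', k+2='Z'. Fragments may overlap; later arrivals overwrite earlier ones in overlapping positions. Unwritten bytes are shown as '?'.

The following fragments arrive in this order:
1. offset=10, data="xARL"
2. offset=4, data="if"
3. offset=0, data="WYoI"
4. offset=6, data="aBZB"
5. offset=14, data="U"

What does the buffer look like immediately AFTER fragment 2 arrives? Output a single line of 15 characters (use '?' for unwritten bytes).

Fragment 1: offset=10 data="xARL" -> buffer=??????????xARL?
Fragment 2: offset=4 data="if" -> buffer=????if????xARL?

Answer: ????if????xARL?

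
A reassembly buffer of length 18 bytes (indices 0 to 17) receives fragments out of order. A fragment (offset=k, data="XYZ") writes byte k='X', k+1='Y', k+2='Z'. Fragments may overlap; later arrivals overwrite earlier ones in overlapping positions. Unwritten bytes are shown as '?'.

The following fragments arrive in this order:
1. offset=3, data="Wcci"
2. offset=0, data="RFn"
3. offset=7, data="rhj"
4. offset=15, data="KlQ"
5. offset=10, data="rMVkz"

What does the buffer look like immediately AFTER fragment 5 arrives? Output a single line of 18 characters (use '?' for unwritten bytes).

Answer: RFnWccirhjrMVkzKlQ

Derivation:
Fragment 1: offset=3 data="Wcci" -> buffer=???Wcci???????????
Fragment 2: offset=0 data="RFn" -> buffer=RFnWcci???????????
Fragment 3: offset=7 data="rhj" -> buffer=RFnWccirhj????????
Fragment 4: offset=15 data="KlQ" -> buffer=RFnWccirhj?????KlQ
Fragment 5: offset=10 data="rMVkz" -> buffer=RFnWccirhjrMVkzKlQ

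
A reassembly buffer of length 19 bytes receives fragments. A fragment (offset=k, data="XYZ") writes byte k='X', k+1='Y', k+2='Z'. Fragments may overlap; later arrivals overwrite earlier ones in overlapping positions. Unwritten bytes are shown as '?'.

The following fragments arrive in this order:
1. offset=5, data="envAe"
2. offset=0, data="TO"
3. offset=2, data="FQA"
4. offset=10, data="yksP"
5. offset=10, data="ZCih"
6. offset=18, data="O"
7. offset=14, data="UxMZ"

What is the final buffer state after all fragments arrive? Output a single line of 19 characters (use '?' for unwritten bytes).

Answer: TOFQAenvAeZCihUxMZO

Derivation:
Fragment 1: offset=5 data="envAe" -> buffer=?????envAe?????????
Fragment 2: offset=0 data="TO" -> buffer=TO???envAe?????????
Fragment 3: offset=2 data="FQA" -> buffer=TOFQAenvAe?????????
Fragment 4: offset=10 data="yksP" -> buffer=TOFQAenvAeyksP?????
Fragment 5: offset=10 data="ZCih" -> buffer=TOFQAenvAeZCih?????
Fragment 6: offset=18 data="O" -> buffer=TOFQAenvAeZCih????O
Fragment 7: offset=14 data="UxMZ" -> buffer=TOFQAenvAeZCihUxMZO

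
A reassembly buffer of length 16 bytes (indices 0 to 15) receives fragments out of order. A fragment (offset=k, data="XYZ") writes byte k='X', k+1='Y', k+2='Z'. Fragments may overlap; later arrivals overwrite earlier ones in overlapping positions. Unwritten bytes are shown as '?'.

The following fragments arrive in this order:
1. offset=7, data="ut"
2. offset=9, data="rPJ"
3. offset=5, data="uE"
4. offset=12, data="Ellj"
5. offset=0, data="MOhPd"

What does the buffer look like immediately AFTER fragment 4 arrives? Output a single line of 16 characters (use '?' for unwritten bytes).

Fragment 1: offset=7 data="ut" -> buffer=???????ut???????
Fragment 2: offset=9 data="rPJ" -> buffer=???????utrPJ????
Fragment 3: offset=5 data="uE" -> buffer=?????uEutrPJ????
Fragment 4: offset=12 data="Ellj" -> buffer=?????uEutrPJEllj

Answer: ?????uEutrPJEllj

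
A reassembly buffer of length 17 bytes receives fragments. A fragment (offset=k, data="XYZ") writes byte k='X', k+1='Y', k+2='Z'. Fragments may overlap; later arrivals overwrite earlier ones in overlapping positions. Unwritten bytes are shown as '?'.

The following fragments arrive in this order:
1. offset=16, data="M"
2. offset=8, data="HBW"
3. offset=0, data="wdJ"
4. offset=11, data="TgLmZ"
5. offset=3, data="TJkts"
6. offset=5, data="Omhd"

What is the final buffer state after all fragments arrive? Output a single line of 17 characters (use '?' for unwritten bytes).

Fragment 1: offset=16 data="M" -> buffer=????????????????M
Fragment 2: offset=8 data="HBW" -> buffer=????????HBW?????M
Fragment 3: offset=0 data="wdJ" -> buffer=wdJ?????HBW?????M
Fragment 4: offset=11 data="TgLmZ" -> buffer=wdJ?????HBWTgLmZM
Fragment 5: offset=3 data="TJkts" -> buffer=wdJTJktsHBWTgLmZM
Fragment 6: offset=5 data="Omhd" -> buffer=wdJTJOmhdBWTgLmZM

Answer: wdJTJOmhdBWTgLmZM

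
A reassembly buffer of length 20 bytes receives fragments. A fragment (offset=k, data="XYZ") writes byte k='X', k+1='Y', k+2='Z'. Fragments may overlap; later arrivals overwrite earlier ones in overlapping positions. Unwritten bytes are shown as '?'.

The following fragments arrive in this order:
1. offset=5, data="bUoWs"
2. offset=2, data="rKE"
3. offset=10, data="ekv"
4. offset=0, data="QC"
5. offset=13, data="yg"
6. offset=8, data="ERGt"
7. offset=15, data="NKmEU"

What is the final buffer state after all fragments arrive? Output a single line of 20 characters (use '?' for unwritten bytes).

Fragment 1: offset=5 data="bUoWs" -> buffer=?????bUoWs??????????
Fragment 2: offset=2 data="rKE" -> buffer=??rKEbUoWs??????????
Fragment 3: offset=10 data="ekv" -> buffer=??rKEbUoWsekv???????
Fragment 4: offset=0 data="QC" -> buffer=QCrKEbUoWsekv???????
Fragment 5: offset=13 data="yg" -> buffer=QCrKEbUoWsekvyg?????
Fragment 6: offset=8 data="ERGt" -> buffer=QCrKEbUoERGtvyg?????
Fragment 7: offset=15 data="NKmEU" -> buffer=QCrKEbUoERGtvygNKmEU

Answer: QCrKEbUoERGtvygNKmEU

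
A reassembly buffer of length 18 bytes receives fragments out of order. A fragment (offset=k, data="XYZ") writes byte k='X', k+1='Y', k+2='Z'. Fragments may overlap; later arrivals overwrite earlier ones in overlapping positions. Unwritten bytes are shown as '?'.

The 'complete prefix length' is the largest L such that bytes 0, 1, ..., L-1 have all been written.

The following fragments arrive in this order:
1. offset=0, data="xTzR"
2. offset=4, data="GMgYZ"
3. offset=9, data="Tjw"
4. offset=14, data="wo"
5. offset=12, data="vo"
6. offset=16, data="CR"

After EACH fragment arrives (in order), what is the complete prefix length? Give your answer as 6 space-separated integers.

Fragment 1: offset=0 data="xTzR" -> buffer=xTzR?????????????? -> prefix_len=4
Fragment 2: offset=4 data="GMgYZ" -> buffer=xTzRGMgYZ????????? -> prefix_len=9
Fragment 3: offset=9 data="Tjw" -> buffer=xTzRGMgYZTjw?????? -> prefix_len=12
Fragment 4: offset=14 data="wo" -> buffer=xTzRGMgYZTjw??wo?? -> prefix_len=12
Fragment 5: offset=12 data="vo" -> buffer=xTzRGMgYZTjwvowo?? -> prefix_len=16
Fragment 6: offset=16 data="CR" -> buffer=xTzRGMgYZTjwvowoCR -> prefix_len=18

Answer: 4 9 12 12 16 18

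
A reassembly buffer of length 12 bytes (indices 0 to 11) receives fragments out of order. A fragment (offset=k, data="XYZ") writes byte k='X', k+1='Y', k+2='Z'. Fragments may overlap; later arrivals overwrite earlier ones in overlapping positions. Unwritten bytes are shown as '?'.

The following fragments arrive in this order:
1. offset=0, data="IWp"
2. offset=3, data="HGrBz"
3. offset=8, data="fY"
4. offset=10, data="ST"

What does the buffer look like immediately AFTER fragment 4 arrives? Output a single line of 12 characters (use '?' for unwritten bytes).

Fragment 1: offset=0 data="IWp" -> buffer=IWp?????????
Fragment 2: offset=3 data="HGrBz" -> buffer=IWpHGrBz????
Fragment 3: offset=8 data="fY" -> buffer=IWpHGrBzfY??
Fragment 4: offset=10 data="ST" -> buffer=IWpHGrBzfYST

Answer: IWpHGrBzfYST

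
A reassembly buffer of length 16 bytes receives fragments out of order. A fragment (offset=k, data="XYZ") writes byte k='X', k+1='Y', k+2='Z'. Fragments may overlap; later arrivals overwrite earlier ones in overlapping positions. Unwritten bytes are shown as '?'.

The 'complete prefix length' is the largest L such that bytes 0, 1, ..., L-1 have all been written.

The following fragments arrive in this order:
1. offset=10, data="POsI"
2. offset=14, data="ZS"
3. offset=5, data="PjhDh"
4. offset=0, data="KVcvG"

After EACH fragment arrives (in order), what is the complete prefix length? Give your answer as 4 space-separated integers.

Fragment 1: offset=10 data="POsI" -> buffer=??????????POsI?? -> prefix_len=0
Fragment 2: offset=14 data="ZS" -> buffer=??????????POsIZS -> prefix_len=0
Fragment 3: offset=5 data="PjhDh" -> buffer=?????PjhDhPOsIZS -> prefix_len=0
Fragment 4: offset=0 data="KVcvG" -> buffer=KVcvGPjhDhPOsIZS -> prefix_len=16

Answer: 0 0 0 16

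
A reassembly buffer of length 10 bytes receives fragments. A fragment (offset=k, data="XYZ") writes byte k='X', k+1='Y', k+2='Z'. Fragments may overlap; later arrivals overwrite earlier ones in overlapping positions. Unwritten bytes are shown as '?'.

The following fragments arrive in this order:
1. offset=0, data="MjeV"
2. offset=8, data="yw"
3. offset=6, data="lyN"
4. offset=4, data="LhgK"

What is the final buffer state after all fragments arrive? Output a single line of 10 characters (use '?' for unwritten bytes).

Answer: MjeVLhgKNw

Derivation:
Fragment 1: offset=0 data="MjeV" -> buffer=MjeV??????
Fragment 2: offset=8 data="yw" -> buffer=MjeV????yw
Fragment 3: offset=6 data="lyN" -> buffer=MjeV??lyNw
Fragment 4: offset=4 data="LhgK" -> buffer=MjeVLhgKNw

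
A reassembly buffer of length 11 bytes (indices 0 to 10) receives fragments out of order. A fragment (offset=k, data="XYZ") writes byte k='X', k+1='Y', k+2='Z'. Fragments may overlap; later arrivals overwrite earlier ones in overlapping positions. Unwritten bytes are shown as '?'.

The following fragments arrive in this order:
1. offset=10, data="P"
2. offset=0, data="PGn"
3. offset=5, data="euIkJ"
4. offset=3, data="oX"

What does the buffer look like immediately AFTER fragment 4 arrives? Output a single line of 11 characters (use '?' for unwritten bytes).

Fragment 1: offset=10 data="P" -> buffer=??????????P
Fragment 2: offset=0 data="PGn" -> buffer=PGn???????P
Fragment 3: offset=5 data="euIkJ" -> buffer=PGn??euIkJP
Fragment 4: offset=3 data="oX" -> buffer=PGnoXeuIkJP

Answer: PGnoXeuIkJP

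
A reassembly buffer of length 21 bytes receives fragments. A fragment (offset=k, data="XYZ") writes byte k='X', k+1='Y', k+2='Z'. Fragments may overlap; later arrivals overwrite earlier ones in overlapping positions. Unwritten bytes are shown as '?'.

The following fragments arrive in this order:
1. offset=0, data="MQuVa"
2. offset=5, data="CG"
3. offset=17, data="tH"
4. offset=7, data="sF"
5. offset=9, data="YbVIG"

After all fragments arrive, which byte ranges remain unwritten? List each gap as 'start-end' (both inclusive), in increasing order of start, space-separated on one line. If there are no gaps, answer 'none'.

Answer: 14-16 19-20

Derivation:
Fragment 1: offset=0 len=5
Fragment 2: offset=5 len=2
Fragment 3: offset=17 len=2
Fragment 4: offset=7 len=2
Fragment 5: offset=9 len=5
Gaps: 14-16 19-20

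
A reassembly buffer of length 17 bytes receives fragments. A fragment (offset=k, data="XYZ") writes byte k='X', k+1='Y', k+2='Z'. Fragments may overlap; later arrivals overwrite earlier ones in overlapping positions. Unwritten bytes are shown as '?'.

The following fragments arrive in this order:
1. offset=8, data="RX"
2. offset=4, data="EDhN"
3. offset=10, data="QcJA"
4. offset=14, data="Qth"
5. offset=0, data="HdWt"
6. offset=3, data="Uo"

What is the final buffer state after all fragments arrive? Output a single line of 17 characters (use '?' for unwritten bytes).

Fragment 1: offset=8 data="RX" -> buffer=????????RX???????
Fragment 2: offset=4 data="EDhN" -> buffer=????EDhNRX???????
Fragment 3: offset=10 data="QcJA" -> buffer=????EDhNRXQcJA???
Fragment 4: offset=14 data="Qth" -> buffer=????EDhNRXQcJAQth
Fragment 5: offset=0 data="HdWt" -> buffer=HdWtEDhNRXQcJAQth
Fragment 6: offset=3 data="Uo" -> buffer=HdWUoDhNRXQcJAQth

Answer: HdWUoDhNRXQcJAQth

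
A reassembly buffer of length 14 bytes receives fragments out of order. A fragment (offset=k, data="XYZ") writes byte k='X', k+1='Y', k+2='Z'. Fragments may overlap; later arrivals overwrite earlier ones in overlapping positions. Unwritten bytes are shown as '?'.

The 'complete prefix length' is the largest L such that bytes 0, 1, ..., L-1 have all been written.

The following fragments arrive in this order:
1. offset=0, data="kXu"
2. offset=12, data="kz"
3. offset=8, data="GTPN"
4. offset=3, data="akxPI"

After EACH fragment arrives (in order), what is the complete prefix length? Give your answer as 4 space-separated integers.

Fragment 1: offset=0 data="kXu" -> buffer=kXu??????????? -> prefix_len=3
Fragment 2: offset=12 data="kz" -> buffer=kXu?????????kz -> prefix_len=3
Fragment 3: offset=8 data="GTPN" -> buffer=kXu?????GTPNkz -> prefix_len=3
Fragment 4: offset=3 data="akxPI" -> buffer=kXuakxPIGTPNkz -> prefix_len=14

Answer: 3 3 3 14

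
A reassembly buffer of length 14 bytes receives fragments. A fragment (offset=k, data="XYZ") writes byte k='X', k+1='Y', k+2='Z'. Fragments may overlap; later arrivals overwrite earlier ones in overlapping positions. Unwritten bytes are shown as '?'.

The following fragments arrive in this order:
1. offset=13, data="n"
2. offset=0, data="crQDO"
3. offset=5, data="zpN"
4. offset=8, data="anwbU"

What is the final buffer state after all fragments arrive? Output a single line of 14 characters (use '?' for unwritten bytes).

Fragment 1: offset=13 data="n" -> buffer=?????????????n
Fragment 2: offset=0 data="crQDO" -> buffer=crQDO????????n
Fragment 3: offset=5 data="zpN" -> buffer=crQDOzpN?????n
Fragment 4: offset=8 data="anwbU" -> buffer=crQDOzpNanwbUn

Answer: crQDOzpNanwbUn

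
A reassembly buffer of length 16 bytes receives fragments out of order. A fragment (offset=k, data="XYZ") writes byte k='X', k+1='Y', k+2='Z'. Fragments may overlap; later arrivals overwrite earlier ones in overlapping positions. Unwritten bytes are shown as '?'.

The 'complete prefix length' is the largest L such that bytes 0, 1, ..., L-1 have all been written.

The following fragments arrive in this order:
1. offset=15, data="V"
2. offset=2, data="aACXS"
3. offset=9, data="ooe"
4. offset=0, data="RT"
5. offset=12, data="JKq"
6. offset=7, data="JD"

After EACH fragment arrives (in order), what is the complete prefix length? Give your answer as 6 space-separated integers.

Fragment 1: offset=15 data="V" -> buffer=???????????????V -> prefix_len=0
Fragment 2: offset=2 data="aACXS" -> buffer=??aACXS????????V -> prefix_len=0
Fragment 3: offset=9 data="ooe" -> buffer=??aACXS??ooe???V -> prefix_len=0
Fragment 4: offset=0 data="RT" -> buffer=RTaACXS??ooe???V -> prefix_len=7
Fragment 5: offset=12 data="JKq" -> buffer=RTaACXS??ooeJKqV -> prefix_len=7
Fragment 6: offset=7 data="JD" -> buffer=RTaACXSJDooeJKqV -> prefix_len=16

Answer: 0 0 0 7 7 16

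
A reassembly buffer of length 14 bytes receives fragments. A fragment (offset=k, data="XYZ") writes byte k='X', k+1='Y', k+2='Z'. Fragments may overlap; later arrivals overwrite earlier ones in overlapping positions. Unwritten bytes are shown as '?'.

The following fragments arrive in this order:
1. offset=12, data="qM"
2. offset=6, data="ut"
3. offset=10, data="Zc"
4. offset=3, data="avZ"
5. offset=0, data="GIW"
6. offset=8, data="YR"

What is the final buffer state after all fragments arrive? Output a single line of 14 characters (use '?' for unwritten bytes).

Fragment 1: offset=12 data="qM" -> buffer=????????????qM
Fragment 2: offset=6 data="ut" -> buffer=??????ut????qM
Fragment 3: offset=10 data="Zc" -> buffer=??????ut??ZcqM
Fragment 4: offset=3 data="avZ" -> buffer=???avZut??ZcqM
Fragment 5: offset=0 data="GIW" -> buffer=GIWavZut??ZcqM
Fragment 6: offset=8 data="YR" -> buffer=GIWavZutYRZcqM

Answer: GIWavZutYRZcqM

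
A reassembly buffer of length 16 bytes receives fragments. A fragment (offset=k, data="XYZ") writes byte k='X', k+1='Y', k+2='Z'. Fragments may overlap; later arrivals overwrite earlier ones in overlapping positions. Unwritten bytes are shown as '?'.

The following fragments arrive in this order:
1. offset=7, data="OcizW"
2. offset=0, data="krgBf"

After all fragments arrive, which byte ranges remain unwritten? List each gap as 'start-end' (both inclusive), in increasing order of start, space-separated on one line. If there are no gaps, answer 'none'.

Answer: 5-6 12-15

Derivation:
Fragment 1: offset=7 len=5
Fragment 2: offset=0 len=5
Gaps: 5-6 12-15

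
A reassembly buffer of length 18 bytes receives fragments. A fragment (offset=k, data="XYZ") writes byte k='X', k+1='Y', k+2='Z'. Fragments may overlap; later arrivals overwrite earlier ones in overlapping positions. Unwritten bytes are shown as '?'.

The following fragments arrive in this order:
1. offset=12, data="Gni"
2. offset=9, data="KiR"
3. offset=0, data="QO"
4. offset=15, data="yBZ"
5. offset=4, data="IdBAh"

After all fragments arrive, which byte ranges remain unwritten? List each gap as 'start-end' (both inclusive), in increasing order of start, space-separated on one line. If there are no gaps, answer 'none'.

Answer: 2-3

Derivation:
Fragment 1: offset=12 len=3
Fragment 2: offset=9 len=3
Fragment 3: offset=0 len=2
Fragment 4: offset=15 len=3
Fragment 5: offset=4 len=5
Gaps: 2-3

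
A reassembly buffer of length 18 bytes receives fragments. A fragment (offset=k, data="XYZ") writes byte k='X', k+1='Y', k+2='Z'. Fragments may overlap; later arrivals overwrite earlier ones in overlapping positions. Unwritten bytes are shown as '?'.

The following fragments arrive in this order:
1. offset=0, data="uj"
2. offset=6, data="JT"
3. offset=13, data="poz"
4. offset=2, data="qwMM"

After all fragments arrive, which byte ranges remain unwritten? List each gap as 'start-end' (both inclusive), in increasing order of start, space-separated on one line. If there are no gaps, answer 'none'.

Fragment 1: offset=0 len=2
Fragment 2: offset=6 len=2
Fragment 3: offset=13 len=3
Fragment 4: offset=2 len=4
Gaps: 8-12 16-17

Answer: 8-12 16-17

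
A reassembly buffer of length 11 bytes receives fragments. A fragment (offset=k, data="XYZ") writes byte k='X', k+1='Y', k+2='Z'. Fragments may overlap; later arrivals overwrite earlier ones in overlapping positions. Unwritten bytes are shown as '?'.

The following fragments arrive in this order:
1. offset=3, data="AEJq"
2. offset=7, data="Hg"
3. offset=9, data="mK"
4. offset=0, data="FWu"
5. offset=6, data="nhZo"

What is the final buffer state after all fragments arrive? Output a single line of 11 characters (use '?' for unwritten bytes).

Answer: FWuAEJnhZoK

Derivation:
Fragment 1: offset=3 data="AEJq" -> buffer=???AEJq????
Fragment 2: offset=7 data="Hg" -> buffer=???AEJqHg??
Fragment 3: offset=9 data="mK" -> buffer=???AEJqHgmK
Fragment 4: offset=0 data="FWu" -> buffer=FWuAEJqHgmK
Fragment 5: offset=6 data="nhZo" -> buffer=FWuAEJnhZoK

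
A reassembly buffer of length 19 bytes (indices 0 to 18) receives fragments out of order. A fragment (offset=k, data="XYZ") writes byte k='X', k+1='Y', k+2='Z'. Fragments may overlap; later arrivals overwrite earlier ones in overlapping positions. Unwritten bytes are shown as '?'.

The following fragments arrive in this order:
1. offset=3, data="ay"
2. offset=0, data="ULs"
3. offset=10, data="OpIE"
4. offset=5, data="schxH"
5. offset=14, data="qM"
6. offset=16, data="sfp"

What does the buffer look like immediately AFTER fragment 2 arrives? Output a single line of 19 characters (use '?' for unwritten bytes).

Answer: ULsay??????????????

Derivation:
Fragment 1: offset=3 data="ay" -> buffer=???ay??????????????
Fragment 2: offset=0 data="ULs" -> buffer=ULsay??????????????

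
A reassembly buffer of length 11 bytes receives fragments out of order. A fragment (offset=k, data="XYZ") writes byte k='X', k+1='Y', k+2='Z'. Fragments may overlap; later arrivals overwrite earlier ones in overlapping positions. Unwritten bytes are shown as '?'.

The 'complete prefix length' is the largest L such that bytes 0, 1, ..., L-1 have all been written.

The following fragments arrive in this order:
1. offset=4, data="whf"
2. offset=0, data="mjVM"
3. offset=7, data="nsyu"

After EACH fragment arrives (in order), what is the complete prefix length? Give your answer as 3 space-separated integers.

Answer: 0 7 11

Derivation:
Fragment 1: offset=4 data="whf" -> buffer=????whf???? -> prefix_len=0
Fragment 2: offset=0 data="mjVM" -> buffer=mjVMwhf???? -> prefix_len=7
Fragment 3: offset=7 data="nsyu" -> buffer=mjVMwhfnsyu -> prefix_len=11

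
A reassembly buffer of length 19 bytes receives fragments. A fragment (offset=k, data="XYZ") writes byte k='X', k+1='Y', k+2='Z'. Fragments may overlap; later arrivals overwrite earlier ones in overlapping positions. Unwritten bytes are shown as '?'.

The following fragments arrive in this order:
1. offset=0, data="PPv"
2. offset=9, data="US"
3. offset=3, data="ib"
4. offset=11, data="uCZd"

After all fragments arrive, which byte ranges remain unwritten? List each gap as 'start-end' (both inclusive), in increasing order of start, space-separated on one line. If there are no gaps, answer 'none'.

Fragment 1: offset=0 len=3
Fragment 2: offset=9 len=2
Fragment 3: offset=3 len=2
Fragment 4: offset=11 len=4
Gaps: 5-8 15-18

Answer: 5-8 15-18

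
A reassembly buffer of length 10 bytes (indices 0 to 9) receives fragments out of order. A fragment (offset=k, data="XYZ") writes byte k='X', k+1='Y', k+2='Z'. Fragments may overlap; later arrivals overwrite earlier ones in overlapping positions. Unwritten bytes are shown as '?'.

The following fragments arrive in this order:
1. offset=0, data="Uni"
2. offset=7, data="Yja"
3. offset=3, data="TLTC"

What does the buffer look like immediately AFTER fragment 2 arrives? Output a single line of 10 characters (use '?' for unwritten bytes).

Answer: Uni????Yja

Derivation:
Fragment 1: offset=0 data="Uni" -> buffer=Uni???????
Fragment 2: offset=7 data="Yja" -> buffer=Uni????Yja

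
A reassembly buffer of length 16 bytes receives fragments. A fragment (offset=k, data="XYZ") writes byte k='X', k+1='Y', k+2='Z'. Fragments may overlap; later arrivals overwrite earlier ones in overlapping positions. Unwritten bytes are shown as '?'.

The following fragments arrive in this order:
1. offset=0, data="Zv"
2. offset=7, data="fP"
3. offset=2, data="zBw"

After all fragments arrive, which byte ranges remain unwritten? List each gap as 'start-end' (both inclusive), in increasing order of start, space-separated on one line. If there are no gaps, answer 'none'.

Answer: 5-6 9-15

Derivation:
Fragment 1: offset=0 len=2
Fragment 2: offset=7 len=2
Fragment 3: offset=2 len=3
Gaps: 5-6 9-15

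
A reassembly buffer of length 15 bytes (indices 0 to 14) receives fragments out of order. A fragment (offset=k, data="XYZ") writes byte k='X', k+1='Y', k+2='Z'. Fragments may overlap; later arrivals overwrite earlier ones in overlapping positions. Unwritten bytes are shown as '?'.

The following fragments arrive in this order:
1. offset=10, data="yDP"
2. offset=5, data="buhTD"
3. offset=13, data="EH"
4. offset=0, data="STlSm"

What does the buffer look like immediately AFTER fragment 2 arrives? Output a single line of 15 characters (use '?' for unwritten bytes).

Answer: ?????buhTDyDP??

Derivation:
Fragment 1: offset=10 data="yDP" -> buffer=??????????yDP??
Fragment 2: offset=5 data="buhTD" -> buffer=?????buhTDyDP??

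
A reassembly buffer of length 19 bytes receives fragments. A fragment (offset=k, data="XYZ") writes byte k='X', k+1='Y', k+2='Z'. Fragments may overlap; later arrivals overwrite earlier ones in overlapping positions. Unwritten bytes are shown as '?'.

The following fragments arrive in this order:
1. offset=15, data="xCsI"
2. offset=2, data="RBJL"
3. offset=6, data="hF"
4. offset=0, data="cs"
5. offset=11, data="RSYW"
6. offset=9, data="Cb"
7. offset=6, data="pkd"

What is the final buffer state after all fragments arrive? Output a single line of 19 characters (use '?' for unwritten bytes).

Answer: csRBJLpkdCbRSYWxCsI

Derivation:
Fragment 1: offset=15 data="xCsI" -> buffer=???????????????xCsI
Fragment 2: offset=2 data="RBJL" -> buffer=??RBJL?????????xCsI
Fragment 3: offset=6 data="hF" -> buffer=??RBJLhF???????xCsI
Fragment 4: offset=0 data="cs" -> buffer=csRBJLhF???????xCsI
Fragment 5: offset=11 data="RSYW" -> buffer=csRBJLhF???RSYWxCsI
Fragment 6: offset=9 data="Cb" -> buffer=csRBJLhF?CbRSYWxCsI
Fragment 7: offset=6 data="pkd" -> buffer=csRBJLpkdCbRSYWxCsI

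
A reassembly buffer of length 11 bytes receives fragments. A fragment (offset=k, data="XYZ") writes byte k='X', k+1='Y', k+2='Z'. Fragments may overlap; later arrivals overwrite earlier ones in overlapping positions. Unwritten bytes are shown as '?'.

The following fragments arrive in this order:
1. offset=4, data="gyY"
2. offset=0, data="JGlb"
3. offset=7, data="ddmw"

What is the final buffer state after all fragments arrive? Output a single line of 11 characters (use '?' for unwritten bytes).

Answer: JGlbgyYddmw

Derivation:
Fragment 1: offset=4 data="gyY" -> buffer=????gyY????
Fragment 2: offset=0 data="JGlb" -> buffer=JGlbgyY????
Fragment 3: offset=7 data="ddmw" -> buffer=JGlbgyYddmw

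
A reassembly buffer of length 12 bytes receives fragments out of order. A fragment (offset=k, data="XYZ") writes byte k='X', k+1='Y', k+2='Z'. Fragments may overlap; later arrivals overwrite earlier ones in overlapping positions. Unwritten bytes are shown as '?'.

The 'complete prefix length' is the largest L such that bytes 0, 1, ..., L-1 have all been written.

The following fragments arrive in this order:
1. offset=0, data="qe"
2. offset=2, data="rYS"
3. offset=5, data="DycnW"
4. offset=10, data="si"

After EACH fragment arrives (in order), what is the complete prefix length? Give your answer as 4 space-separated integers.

Fragment 1: offset=0 data="qe" -> buffer=qe?????????? -> prefix_len=2
Fragment 2: offset=2 data="rYS" -> buffer=qerYS??????? -> prefix_len=5
Fragment 3: offset=5 data="DycnW" -> buffer=qerYSDycnW?? -> prefix_len=10
Fragment 4: offset=10 data="si" -> buffer=qerYSDycnWsi -> prefix_len=12

Answer: 2 5 10 12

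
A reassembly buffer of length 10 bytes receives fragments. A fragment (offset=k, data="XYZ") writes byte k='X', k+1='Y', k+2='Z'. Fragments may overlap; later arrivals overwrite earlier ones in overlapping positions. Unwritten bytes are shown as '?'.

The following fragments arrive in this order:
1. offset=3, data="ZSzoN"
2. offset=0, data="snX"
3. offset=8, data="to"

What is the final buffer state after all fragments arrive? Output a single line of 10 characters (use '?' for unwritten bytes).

Answer: snXZSzoNto

Derivation:
Fragment 1: offset=3 data="ZSzoN" -> buffer=???ZSzoN??
Fragment 2: offset=0 data="snX" -> buffer=snXZSzoN??
Fragment 3: offset=8 data="to" -> buffer=snXZSzoNto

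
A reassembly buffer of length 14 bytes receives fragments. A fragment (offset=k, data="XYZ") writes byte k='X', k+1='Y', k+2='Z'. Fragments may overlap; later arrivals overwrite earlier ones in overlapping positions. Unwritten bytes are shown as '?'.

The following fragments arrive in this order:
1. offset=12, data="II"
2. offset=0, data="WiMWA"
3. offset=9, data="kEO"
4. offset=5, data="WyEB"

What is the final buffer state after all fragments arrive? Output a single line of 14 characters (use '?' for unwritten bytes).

Answer: WiMWAWyEBkEOII

Derivation:
Fragment 1: offset=12 data="II" -> buffer=????????????II
Fragment 2: offset=0 data="WiMWA" -> buffer=WiMWA???????II
Fragment 3: offset=9 data="kEO" -> buffer=WiMWA????kEOII
Fragment 4: offset=5 data="WyEB" -> buffer=WiMWAWyEBkEOII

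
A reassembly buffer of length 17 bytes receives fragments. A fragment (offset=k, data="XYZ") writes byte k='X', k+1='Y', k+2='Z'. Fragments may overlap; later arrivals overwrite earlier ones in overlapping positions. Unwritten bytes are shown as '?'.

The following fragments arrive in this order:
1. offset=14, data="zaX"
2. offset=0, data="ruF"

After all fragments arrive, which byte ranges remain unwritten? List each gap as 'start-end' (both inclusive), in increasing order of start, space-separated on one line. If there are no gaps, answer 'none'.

Answer: 3-13

Derivation:
Fragment 1: offset=14 len=3
Fragment 2: offset=0 len=3
Gaps: 3-13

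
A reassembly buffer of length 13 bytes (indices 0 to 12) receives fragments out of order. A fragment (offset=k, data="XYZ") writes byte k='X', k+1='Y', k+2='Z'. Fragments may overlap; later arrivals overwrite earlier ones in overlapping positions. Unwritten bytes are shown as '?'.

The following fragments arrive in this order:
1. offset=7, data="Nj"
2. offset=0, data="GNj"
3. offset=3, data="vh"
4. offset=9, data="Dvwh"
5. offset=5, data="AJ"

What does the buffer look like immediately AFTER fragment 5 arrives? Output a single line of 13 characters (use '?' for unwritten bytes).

Fragment 1: offset=7 data="Nj" -> buffer=???????Nj????
Fragment 2: offset=0 data="GNj" -> buffer=GNj????Nj????
Fragment 3: offset=3 data="vh" -> buffer=GNjvh??Nj????
Fragment 4: offset=9 data="Dvwh" -> buffer=GNjvh??NjDvwh
Fragment 5: offset=5 data="AJ" -> buffer=GNjvhAJNjDvwh

Answer: GNjvhAJNjDvwh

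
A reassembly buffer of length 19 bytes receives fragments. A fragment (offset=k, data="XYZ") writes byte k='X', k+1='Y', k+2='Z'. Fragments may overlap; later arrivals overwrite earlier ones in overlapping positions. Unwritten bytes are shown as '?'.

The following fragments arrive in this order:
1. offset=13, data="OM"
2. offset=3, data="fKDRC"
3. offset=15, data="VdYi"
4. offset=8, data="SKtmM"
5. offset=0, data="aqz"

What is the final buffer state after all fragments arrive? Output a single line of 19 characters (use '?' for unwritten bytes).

Fragment 1: offset=13 data="OM" -> buffer=?????????????OM????
Fragment 2: offset=3 data="fKDRC" -> buffer=???fKDRC?????OM????
Fragment 3: offset=15 data="VdYi" -> buffer=???fKDRC?????OMVdYi
Fragment 4: offset=8 data="SKtmM" -> buffer=???fKDRCSKtmMOMVdYi
Fragment 5: offset=0 data="aqz" -> buffer=aqzfKDRCSKtmMOMVdYi

Answer: aqzfKDRCSKtmMOMVdYi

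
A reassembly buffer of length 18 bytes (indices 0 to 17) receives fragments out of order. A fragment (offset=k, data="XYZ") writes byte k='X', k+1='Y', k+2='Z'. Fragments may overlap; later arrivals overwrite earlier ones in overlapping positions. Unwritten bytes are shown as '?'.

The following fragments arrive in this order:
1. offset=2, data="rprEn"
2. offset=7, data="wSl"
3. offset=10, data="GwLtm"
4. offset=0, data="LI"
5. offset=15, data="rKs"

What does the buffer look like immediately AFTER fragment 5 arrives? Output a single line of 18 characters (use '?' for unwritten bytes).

Answer: LIrprEnwSlGwLtmrKs

Derivation:
Fragment 1: offset=2 data="rprEn" -> buffer=??rprEn???????????
Fragment 2: offset=7 data="wSl" -> buffer=??rprEnwSl????????
Fragment 3: offset=10 data="GwLtm" -> buffer=??rprEnwSlGwLtm???
Fragment 4: offset=0 data="LI" -> buffer=LIrprEnwSlGwLtm???
Fragment 5: offset=15 data="rKs" -> buffer=LIrprEnwSlGwLtmrKs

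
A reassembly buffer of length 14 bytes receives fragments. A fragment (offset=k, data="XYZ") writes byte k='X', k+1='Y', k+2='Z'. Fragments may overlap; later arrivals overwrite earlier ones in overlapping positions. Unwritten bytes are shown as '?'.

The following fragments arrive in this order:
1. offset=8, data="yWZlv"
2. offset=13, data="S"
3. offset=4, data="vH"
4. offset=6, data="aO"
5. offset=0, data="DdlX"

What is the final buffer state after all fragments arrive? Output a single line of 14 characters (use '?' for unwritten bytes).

Answer: DdlXvHaOyWZlvS

Derivation:
Fragment 1: offset=8 data="yWZlv" -> buffer=????????yWZlv?
Fragment 2: offset=13 data="S" -> buffer=????????yWZlvS
Fragment 3: offset=4 data="vH" -> buffer=????vH??yWZlvS
Fragment 4: offset=6 data="aO" -> buffer=????vHaOyWZlvS
Fragment 5: offset=0 data="DdlX" -> buffer=DdlXvHaOyWZlvS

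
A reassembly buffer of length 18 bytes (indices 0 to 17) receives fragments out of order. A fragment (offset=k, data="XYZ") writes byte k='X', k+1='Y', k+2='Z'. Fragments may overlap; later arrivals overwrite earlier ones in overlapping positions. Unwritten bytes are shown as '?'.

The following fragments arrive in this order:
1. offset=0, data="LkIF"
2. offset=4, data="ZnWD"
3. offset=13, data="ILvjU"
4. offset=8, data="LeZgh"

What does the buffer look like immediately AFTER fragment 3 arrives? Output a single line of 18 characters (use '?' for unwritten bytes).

Answer: LkIFZnWD?????ILvjU

Derivation:
Fragment 1: offset=0 data="LkIF" -> buffer=LkIF??????????????
Fragment 2: offset=4 data="ZnWD" -> buffer=LkIFZnWD??????????
Fragment 3: offset=13 data="ILvjU" -> buffer=LkIFZnWD?????ILvjU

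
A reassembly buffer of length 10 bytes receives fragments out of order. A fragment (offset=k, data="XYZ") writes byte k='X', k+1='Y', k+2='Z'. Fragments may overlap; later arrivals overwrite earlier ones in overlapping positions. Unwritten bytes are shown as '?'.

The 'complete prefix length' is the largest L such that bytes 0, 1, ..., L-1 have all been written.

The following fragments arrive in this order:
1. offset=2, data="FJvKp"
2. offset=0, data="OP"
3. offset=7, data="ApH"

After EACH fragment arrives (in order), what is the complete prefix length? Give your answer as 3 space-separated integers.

Fragment 1: offset=2 data="FJvKp" -> buffer=??FJvKp??? -> prefix_len=0
Fragment 2: offset=0 data="OP" -> buffer=OPFJvKp??? -> prefix_len=7
Fragment 3: offset=7 data="ApH" -> buffer=OPFJvKpApH -> prefix_len=10

Answer: 0 7 10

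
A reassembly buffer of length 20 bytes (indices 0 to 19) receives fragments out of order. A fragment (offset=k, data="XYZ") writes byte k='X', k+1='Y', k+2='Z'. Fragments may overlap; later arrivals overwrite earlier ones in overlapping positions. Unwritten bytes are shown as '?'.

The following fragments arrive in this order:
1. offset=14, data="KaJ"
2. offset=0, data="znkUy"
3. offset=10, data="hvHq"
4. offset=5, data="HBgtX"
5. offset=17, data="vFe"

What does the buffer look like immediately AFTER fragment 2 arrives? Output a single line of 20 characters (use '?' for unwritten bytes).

Fragment 1: offset=14 data="KaJ" -> buffer=??????????????KaJ???
Fragment 2: offset=0 data="znkUy" -> buffer=znkUy?????????KaJ???

Answer: znkUy?????????KaJ???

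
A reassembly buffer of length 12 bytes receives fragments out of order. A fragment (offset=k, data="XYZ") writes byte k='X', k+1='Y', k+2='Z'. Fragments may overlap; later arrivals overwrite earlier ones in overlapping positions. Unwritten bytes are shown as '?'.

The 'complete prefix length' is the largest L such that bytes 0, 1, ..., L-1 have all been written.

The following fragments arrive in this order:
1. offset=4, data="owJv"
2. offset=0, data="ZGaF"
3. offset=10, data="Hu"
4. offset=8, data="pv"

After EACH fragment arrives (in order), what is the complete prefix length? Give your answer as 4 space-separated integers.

Fragment 1: offset=4 data="owJv" -> buffer=????owJv???? -> prefix_len=0
Fragment 2: offset=0 data="ZGaF" -> buffer=ZGaFowJv???? -> prefix_len=8
Fragment 3: offset=10 data="Hu" -> buffer=ZGaFowJv??Hu -> prefix_len=8
Fragment 4: offset=8 data="pv" -> buffer=ZGaFowJvpvHu -> prefix_len=12

Answer: 0 8 8 12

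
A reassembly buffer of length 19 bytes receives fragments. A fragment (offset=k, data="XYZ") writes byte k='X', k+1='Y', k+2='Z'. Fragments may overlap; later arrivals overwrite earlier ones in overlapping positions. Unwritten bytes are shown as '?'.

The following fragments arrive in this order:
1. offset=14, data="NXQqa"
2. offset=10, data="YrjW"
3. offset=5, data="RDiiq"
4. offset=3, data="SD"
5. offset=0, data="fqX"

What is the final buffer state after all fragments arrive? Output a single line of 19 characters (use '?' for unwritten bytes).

Fragment 1: offset=14 data="NXQqa" -> buffer=??????????????NXQqa
Fragment 2: offset=10 data="YrjW" -> buffer=??????????YrjWNXQqa
Fragment 3: offset=5 data="RDiiq" -> buffer=?????RDiiqYrjWNXQqa
Fragment 4: offset=3 data="SD" -> buffer=???SDRDiiqYrjWNXQqa
Fragment 5: offset=0 data="fqX" -> buffer=fqXSDRDiiqYrjWNXQqa

Answer: fqXSDRDiiqYrjWNXQqa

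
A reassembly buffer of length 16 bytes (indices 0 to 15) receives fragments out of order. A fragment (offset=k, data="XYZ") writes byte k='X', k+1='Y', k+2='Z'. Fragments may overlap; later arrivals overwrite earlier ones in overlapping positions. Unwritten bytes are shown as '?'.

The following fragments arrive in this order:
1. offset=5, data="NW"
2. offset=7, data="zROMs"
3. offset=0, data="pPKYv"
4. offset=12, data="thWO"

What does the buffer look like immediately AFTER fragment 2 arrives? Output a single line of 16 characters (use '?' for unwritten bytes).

Fragment 1: offset=5 data="NW" -> buffer=?????NW?????????
Fragment 2: offset=7 data="zROMs" -> buffer=?????NWzROMs????

Answer: ?????NWzROMs????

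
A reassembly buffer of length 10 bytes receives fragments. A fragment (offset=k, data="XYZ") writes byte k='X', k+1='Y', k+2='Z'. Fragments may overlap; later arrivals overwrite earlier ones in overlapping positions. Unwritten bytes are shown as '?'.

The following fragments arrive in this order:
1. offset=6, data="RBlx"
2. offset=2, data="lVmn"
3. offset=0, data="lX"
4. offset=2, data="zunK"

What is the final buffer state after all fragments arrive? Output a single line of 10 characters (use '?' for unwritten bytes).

Fragment 1: offset=6 data="RBlx" -> buffer=??????RBlx
Fragment 2: offset=2 data="lVmn" -> buffer=??lVmnRBlx
Fragment 3: offset=0 data="lX" -> buffer=lXlVmnRBlx
Fragment 4: offset=2 data="zunK" -> buffer=lXzunKRBlx

Answer: lXzunKRBlx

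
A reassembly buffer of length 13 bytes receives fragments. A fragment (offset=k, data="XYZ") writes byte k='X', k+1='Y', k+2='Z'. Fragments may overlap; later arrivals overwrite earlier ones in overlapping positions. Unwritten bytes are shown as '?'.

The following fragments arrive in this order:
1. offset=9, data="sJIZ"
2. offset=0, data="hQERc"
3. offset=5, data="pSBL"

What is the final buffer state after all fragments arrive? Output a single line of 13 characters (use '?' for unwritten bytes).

Fragment 1: offset=9 data="sJIZ" -> buffer=?????????sJIZ
Fragment 2: offset=0 data="hQERc" -> buffer=hQERc????sJIZ
Fragment 3: offset=5 data="pSBL" -> buffer=hQERcpSBLsJIZ

Answer: hQERcpSBLsJIZ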